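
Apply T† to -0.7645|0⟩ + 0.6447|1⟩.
-0.7645|0⟩ + (0.4559 - 0.4559i)|1⟩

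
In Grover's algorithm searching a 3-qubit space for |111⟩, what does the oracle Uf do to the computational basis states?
Uf|x⟩ = -|x⟩ if x = 111, else |x⟩ (phase flip on target)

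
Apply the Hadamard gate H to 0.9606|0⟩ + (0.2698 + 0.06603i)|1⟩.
(0.87 + 0.04669i)|0⟩ + (0.4885 - 0.04669i)|1⟩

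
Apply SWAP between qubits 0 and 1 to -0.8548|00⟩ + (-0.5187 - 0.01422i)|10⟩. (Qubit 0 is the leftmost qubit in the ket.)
-0.8548|00⟩ + (-0.5187 - 0.01422i)|01⟩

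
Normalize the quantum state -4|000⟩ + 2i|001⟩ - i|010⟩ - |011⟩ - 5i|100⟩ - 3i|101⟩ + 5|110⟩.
-0.4444|000⟩ + 0.2222i|001⟩ - 0.1111i|010⟩ - 0.1111|011⟩ - 0.5556i|100⟩ - 0.3333i|101⟩ + 0.5556|110⟩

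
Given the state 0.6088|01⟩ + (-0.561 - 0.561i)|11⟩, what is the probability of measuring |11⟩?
0.6294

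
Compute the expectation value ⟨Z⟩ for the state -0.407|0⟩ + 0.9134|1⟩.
-0.6687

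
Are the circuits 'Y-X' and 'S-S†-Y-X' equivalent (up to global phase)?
Yes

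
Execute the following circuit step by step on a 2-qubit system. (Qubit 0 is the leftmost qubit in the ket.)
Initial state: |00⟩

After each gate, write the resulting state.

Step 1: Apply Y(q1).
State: i|01⟩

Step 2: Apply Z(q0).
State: i|01⟩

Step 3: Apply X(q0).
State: i|11⟩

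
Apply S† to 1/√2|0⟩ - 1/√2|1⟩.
1/√2|0⟩ + (1/√2)i|1⟩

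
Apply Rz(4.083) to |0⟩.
(-0.4535 - 0.8912i)|0⟩

Rz(4.083) = [[e^(−iθ/2), 0], [0, e^(iθ/2)]] with e^(±iθ/2) = cos(θ/2) ± i·sin(θ/2); θ = 4.083, cos(θ/2) ≈ -0.453514, sin(θ/2) ≈ 0.891249.
With a = amp(|0⟩) = 1 and b = amp(|1⟩) = 0:
new amp(|0⟩) = (-0.453514 - 0.891249i)·a = (-0.4535 - 0.8912i)
new amp(|1⟩) = (-0.453514 + 0.891249i)·b = 0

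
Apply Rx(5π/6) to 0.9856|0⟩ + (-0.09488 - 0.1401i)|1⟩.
(0.1198 + 0.09165i)|0⟩ + (-0.02456 - 0.9883i)|1⟩

Rx(5π/6) = [[cos(θ/2), −i·sin(θ/2)], [−i·sin(θ/2), cos(θ/2)]]; θ = 5π/6, cos(θ/2) ≈ 0.258819, sin(θ/2) ≈ 0.965926.
With a = amp(|0⟩) = 0.9856 and b = amp(|1⟩) = (-0.09488 - 0.1401i):
new amp(|0⟩) = (0.258819)·a + (-0.965926i)·b = (0.1198 + 0.09165i)
new amp(|1⟩) = (-0.965926i)·a + (0.258819)·b = (-0.02456 - 0.9883i)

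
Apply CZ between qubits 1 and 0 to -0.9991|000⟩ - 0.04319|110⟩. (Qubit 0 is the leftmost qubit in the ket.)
-0.9991|000⟩ + 0.04319|110⟩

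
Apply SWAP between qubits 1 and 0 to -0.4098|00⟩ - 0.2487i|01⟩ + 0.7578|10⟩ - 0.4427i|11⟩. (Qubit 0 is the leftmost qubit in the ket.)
-0.4098|00⟩ + 0.7578|01⟩ - 0.2487i|10⟩ - 0.4427i|11⟩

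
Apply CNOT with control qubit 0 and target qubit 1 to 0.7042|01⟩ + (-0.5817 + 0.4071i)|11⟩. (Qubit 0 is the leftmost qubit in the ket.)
0.7042|01⟩ + (-0.5817 + 0.4071i)|10⟩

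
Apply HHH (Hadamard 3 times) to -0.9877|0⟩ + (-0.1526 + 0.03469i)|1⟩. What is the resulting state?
(-0.8063 + 0.02453i)|0⟩ + (-0.5905 - 0.02453i)|1⟩

H² = I, so H^3 = H: a single Hadamard. With (a, b) = (-0.9877, (-0.1526 + 0.03469i)), H gives ((a + b)/√2, (a − b)/√2) = ((-0.8063 + 0.02453i), (-0.5905 - 0.02453i)).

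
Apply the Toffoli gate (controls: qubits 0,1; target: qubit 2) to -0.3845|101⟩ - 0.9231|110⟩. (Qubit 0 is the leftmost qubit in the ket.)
-0.3845|101⟩ - 0.9231|111⟩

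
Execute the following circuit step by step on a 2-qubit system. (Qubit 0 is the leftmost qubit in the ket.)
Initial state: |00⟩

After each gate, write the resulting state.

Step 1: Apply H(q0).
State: 1/√2|00⟩ + 1/√2|10⟩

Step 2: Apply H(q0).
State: |00⟩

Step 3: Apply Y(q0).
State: i|10⟩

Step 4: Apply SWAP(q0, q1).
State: i|01⟩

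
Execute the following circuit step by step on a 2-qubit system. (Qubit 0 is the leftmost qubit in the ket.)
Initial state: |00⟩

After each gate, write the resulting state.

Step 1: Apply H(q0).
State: 1/√2|00⟩ + 1/√2|10⟩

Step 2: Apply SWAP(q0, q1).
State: 1/√2|00⟩ + 1/√2|01⟩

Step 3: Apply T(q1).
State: 1/√2|00⟩ + (1/2 + (1/2)i)|01⟩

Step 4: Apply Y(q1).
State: (1/2 - (1/2)i)|00⟩ + (1/√2)i|01⟩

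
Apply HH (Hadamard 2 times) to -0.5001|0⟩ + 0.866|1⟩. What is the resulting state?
-0.5001|0⟩ + 0.866|1⟩

H² = I, so an even number of Hadamards cancels: H^2 = I and the state is unchanged.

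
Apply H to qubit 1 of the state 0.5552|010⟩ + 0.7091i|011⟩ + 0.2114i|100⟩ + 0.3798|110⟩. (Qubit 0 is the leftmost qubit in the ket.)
0.3926|000⟩ + 0.5014i|001⟩ - 0.3926|010⟩ - 0.5014i|011⟩ + (0.2686 + 0.1495i)|100⟩ + (-0.2686 + 0.1495i)|110⟩

H on qubit 1 mixes each pair of kets that differ only in qubit 1: amplitudes (a, b) of (|…0…⟩, |…1…⟩) become ((a + b)/√2, (a − b)/√2). Kets absent from the input have amplitude 0.
(|000⟩, |010⟩): (a, b) = (0, 0.5552) → (0.3926, -0.3926)
(|001⟩, |011⟩): (a, b) = (0, 0.7091i) → (0.5014i, -0.5014i)
(|100⟩, |110⟩): (a, b) = (0.2114i, 0.3798) → ((0.2686 + 0.1495i), (-0.2686 + 0.1495i))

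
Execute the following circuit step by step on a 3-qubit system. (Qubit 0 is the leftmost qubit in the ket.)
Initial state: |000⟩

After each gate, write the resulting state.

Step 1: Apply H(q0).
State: 1/√2|000⟩ + 1/√2|100⟩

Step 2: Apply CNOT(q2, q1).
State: 1/√2|000⟩ + 1/√2|100⟩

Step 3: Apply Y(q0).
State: -(1/√2)i|000⟩ + (1/√2)i|100⟩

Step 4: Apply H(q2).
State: -(1/2)i|000⟩ - (1/2)i|001⟩ + (1/2)i|100⟩ + (1/2)i|101⟩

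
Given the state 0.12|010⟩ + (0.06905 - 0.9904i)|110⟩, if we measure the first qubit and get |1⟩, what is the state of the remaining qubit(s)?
(0.06955 - 0.9976i)|10⟩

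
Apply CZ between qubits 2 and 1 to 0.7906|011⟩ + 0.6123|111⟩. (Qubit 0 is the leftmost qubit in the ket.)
-0.7906|011⟩ - 0.6123|111⟩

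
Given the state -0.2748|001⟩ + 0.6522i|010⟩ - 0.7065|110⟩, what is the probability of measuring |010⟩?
0.4254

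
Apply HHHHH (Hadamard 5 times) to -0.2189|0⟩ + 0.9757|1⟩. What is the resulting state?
0.5351|0⟩ - 0.8447|1⟩

H² = I, so H^5 = H: a single Hadamard. With (a, b) = (-0.2189, 0.9757), H gives ((a + b)/√2, (a − b)/√2) = (0.5351, -0.8447).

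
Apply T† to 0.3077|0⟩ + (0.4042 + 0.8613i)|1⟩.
0.3077|0⟩ + (0.8948 + 0.3232i)|1⟩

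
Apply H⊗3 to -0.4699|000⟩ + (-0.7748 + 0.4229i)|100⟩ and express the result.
(-0.4401 + 0.1495i)|000⟩ + (-0.4401 + 0.1495i)|001⟩ + (-0.4401 + 0.1495i)|010⟩ + (-0.4401 + 0.1495i)|011⟩ + (0.1078 - 0.1495i)|100⟩ + (0.1078 - 0.1495i)|101⟩ + (0.1078 - 0.1495i)|110⟩ + (0.1078 - 0.1495i)|111⟩

H⊗3 gives amp(|y⟩) = (1/2√2) Σ_x (−1)^(x·y) amp(|x⟩), where x·y is the number of positions in which both x and y have a 1.
|000⟩: (-0.4699 + (-0.7748 + 0.4229i))/(2√2) = (-0.4401 + 0.1495i)
|001⟩: (-0.4699 + (-0.7748 + 0.4229i))/(2√2) = (-0.4401 + 0.1495i)
|010⟩: (-0.4699 + (-0.7748 + 0.4229i))/(2√2) = (-0.4401 + 0.1495i)
|011⟩: (-0.4699 + (-0.7748 + 0.4229i))/(2√2) = (-0.4401 + 0.1495i)
|100⟩: (-0.4699 - (-0.7748 + 0.4229i))/(2√2) = (0.1078 - 0.1495i)
|101⟩: (-0.4699 - (-0.7748 + 0.4229i))/(2√2) = (0.1078 - 0.1495i)
|110⟩: (-0.4699 - (-0.7748 + 0.4229i))/(2√2) = (0.1078 - 0.1495i)
|111⟩: (-0.4699 - (-0.7748 + 0.4229i))/(2√2) = (0.1078 - 0.1495i)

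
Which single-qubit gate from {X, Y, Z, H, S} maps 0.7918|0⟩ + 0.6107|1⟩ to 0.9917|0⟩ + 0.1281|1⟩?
H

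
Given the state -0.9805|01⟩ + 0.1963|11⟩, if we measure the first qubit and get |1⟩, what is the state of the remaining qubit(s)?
|1⟩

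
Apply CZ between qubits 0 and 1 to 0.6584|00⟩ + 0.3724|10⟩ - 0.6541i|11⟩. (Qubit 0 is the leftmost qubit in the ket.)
0.6584|00⟩ + 0.3724|10⟩ + 0.6541i|11⟩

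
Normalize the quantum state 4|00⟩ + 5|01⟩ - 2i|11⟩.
0.5963|00⟩ + 0.7454|01⟩ - 0.2981i|11⟩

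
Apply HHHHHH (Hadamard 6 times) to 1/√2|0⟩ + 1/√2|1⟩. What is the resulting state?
1/√2|0⟩ + 1/√2|1⟩

H² = I, so an even number of Hadamards cancels: H^6 = I and the state is unchanged.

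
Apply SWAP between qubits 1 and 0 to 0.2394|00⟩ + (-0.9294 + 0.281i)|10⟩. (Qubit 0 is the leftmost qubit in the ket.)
0.2394|00⟩ + (-0.9294 + 0.281i)|01⟩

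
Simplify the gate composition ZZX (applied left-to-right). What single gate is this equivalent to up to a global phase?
X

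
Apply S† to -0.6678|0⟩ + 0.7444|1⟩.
-0.6678|0⟩ - 0.7444i|1⟩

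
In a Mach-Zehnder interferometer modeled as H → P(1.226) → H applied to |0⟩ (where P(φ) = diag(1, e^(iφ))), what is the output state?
(0.669 + 0.4706i)|0⟩ + (0.331 - 0.4706i)|1⟩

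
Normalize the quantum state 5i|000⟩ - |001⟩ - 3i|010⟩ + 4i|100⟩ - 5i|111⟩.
0.5735i|000⟩ - 0.1147|001⟩ - 0.3441i|010⟩ + 0.4588i|100⟩ - 0.5735i|111⟩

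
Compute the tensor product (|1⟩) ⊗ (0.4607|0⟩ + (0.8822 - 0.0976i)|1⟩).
0.4607|10⟩ + (0.8822 - 0.0976i)|11⟩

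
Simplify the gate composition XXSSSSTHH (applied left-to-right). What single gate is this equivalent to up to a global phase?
T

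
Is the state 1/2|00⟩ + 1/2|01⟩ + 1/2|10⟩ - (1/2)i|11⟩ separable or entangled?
Entangled

Writing the state as a|00⟩ + b|01⟩ + c|10⟩ + d|11⟩, it is a product state iff ad − bc = 0.
Here (a, b, c, d) = (1/2, 1/2, 1/2, -(1/2)i): ad − bc = (1/2)(-(1/2)i) − (1/2)(1/2) = (-0.25 - 0.25i) ≠ 0, so the state is entangled.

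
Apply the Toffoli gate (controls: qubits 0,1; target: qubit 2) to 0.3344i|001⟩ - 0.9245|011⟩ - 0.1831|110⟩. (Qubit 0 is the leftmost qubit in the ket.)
0.3344i|001⟩ - 0.9245|011⟩ - 0.1831|111⟩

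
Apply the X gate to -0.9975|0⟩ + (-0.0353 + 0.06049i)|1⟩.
(-0.0353 + 0.06049i)|0⟩ - 0.9975|1⟩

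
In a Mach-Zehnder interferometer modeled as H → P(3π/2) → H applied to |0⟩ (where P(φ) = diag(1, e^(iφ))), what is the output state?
(1/2 - (1/2)i)|0⟩ + (1/2 + (1/2)i)|1⟩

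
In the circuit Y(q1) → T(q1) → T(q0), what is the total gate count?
3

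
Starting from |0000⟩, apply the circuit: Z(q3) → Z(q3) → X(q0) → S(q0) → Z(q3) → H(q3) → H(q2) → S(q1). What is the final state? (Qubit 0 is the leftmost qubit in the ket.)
(1/2)i|1000⟩ + (1/2)i|1001⟩ + (1/2)i|1010⟩ + (1/2)i|1011⟩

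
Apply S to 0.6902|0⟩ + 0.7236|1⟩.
0.6902|0⟩ + 0.7236i|1⟩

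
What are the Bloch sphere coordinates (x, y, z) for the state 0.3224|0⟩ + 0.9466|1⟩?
(0.6104, 0, -0.7921)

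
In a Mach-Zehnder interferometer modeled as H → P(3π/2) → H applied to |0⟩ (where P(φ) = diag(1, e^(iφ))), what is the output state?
(1/2 - (1/2)i)|0⟩ + (1/2 + (1/2)i)|1⟩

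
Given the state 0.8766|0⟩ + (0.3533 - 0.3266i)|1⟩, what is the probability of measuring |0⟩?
0.7684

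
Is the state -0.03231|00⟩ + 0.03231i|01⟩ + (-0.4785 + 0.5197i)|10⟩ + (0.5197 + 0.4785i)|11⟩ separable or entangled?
Separable

Writing the state as a|00⟩ + b|01⟩ + c|10⟩ + d|11⟩, it is a product state iff ad − bc = 0.
Here (a, b, c, d) = (-0.03231, 0.03231i, (-0.4785 + 0.5197i), (0.5197 + 0.4785i)): ad − bc = (-0.03231)(0.5197 + 0.4785i) − (0.03231i)(-0.4785 + 0.5197i) = 0, so the state is separable.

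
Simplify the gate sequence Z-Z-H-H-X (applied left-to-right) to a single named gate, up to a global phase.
X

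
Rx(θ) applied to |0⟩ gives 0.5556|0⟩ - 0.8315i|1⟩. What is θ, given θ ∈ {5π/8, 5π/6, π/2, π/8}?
5π/8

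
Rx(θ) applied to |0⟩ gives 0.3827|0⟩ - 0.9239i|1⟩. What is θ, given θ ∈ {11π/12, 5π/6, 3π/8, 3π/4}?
3π/4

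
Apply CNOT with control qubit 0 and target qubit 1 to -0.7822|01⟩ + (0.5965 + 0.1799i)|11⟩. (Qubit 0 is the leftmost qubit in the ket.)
-0.7822|01⟩ + (0.5965 + 0.1799i)|10⟩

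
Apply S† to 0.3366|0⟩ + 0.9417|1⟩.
0.3366|0⟩ - 0.9417i|1⟩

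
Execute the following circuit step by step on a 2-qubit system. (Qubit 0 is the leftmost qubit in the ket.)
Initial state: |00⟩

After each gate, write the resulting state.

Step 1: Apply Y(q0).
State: i|10⟩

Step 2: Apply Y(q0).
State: |00⟩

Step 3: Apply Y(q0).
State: i|10⟩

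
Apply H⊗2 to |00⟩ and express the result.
1/2|00⟩ + 1/2|01⟩ + 1/2|10⟩ + 1/2|11⟩

H⊗2 gives amp(|y⟩) = (1/2) Σ_x (−1)^(x·y) amp(|x⟩), where x·y is the number of positions in which both x and y have a 1.
|00⟩: (1)/2 = 1/2
|01⟩: (1)/2 = 1/2
|10⟩: (1)/2 = 1/2
|11⟩: (1)/2 = 1/2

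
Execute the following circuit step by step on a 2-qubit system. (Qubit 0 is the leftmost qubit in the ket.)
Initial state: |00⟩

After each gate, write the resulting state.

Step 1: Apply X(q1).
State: |01⟩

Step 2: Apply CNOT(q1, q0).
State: |11⟩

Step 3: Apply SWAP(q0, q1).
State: |11⟩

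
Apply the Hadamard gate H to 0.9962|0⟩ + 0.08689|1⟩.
0.7659|0⟩ + 0.643|1⟩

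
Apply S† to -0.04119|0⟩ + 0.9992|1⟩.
-0.04119|0⟩ - 0.9992i|1⟩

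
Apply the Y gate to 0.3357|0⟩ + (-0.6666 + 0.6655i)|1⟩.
(0.6655 + 0.6666i)|0⟩ + 0.3357i|1⟩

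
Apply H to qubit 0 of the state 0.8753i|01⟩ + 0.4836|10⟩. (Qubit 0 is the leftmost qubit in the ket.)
0.342|00⟩ + 0.6189i|01⟩ - 0.342|10⟩ + 0.6189i|11⟩

H on qubit 0 mixes each pair of kets that differ only in qubit 0: amplitudes (a, b) of (|…0…⟩, |…1…⟩) become ((a + b)/√2, (a − b)/√2). Kets absent from the input have amplitude 0.
(|00⟩, |10⟩): (a, b) = (0, 0.4836) → (0.342, -0.342)
(|01⟩, |11⟩): (a, b) = (0.8753i, 0) → (0.6189i, 0.6189i)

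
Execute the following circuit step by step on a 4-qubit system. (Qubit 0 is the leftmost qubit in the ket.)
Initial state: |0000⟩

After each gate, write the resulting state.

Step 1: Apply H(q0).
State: 1/√2|0000⟩ + 1/√2|1000⟩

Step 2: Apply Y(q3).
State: (1/√2)i|0001⟩ + (1/√2)i|1001⟩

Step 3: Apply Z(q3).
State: -(1/√2)i|0001⟩ - (1/√2)i|1001⟩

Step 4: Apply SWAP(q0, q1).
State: -(1/√2)i|0001⟩ - (1/√2)i|0101⟩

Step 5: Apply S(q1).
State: -(1/√2)i|0001⟩ + 1/√2|0101⟩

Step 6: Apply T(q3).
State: (1/2 - (1/2)i)|0001⟩ + (1/2 + (1/2)i)|0101⟩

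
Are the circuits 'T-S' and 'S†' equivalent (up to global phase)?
No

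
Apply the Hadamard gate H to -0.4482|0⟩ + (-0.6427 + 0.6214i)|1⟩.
(-0.7714 + 0.4394i)|0⟩ + (0.1375 - 0.4394i)|1⟩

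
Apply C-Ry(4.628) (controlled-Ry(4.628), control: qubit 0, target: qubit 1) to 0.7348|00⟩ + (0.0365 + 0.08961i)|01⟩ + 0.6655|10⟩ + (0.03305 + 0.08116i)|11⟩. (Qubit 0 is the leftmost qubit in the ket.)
0.7348|00⟩ + (0.0365 + 0.08961i)|01⟩ + (-0.4746 - 0.05976i)|10⟩ + (0.4676 - 0.05492i)|11⟩

C-Ry(4.628) leaves the control-|0⟩ kets |00⟩, |01⟩ unchanged and applies Ry(4.628) to qubit 1 on the control-|1⟩ pair (|10⟩, |11⟩).
Ry(4.628) = [[cos(θ/2), −sin(θ/2)], [sin(θ/2), cos(θ/2)]]; θ = 4.628, cos(θ/2) ≈ -0.67665, sin(θ/2) ≈ 0.736305.
With a = amp(|10⟩) = 0.6655 and b = amp(|11⟩) = (0.03305 + 0.08116i):
new amp(|10⟩) = (-0.67665)·a + (-0.736305)·b = (-0.4746 - 0.05976i)
new amp(|11⟩) = (0.736305)·a + (-0.67665)·b = (0.4676 - 0.05492i)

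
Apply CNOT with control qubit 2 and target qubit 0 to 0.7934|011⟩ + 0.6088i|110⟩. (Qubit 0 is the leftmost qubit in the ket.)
0.6088i|110⟩ + 0.7934|111⟩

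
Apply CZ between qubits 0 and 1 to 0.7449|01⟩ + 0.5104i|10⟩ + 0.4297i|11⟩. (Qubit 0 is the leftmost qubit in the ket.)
0.7449|01⟩ + 0.5104i|10⟩ - 0.4297i|11⟩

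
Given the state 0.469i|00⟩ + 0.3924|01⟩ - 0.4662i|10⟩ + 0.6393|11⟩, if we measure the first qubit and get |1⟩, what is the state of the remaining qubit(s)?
-0.5892i|0⟩ + 0.808|1⟩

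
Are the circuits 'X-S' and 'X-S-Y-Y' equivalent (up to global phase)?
Yes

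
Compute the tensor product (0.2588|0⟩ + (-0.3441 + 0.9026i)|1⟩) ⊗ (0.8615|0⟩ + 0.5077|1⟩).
0.223|00⟩ + 0.1314|01⟩ + (-0.2964 + 0.7776i)|10⟩ + (-0.1747 + 0.4583i)|11⟩

amp(|b₁b₂…⟩) = product of the factor amplitudes for bits b₁, b₂, …; only kets whose every factor amplitude is nonzero survive.
|00⟩: (0.2588)(0.8615) = 0.223
|01⟩: (0.2588)(0.5077) = 0.1314
|10⟩: (-0.3441 + 0.9026i)(0.8615) = (-0.2964 + 0.7776i)
|11⟩: (-0.3441 + 0.9026i)(0.5077) = (-0.1747 + 0.4583i)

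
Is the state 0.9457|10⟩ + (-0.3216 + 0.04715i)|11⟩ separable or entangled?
Separable

Writing the state as a|00⟩ + b|01⟩ + c|10⟩ + d|11⟩, it is a product state iff ad − bc = 0.
Here (a, b, c, d) = (0, 0, 0.9457, (-0.3216 + 0.04715i)): ad − bc = (0)(-0.3216 + 0.04715i) − (0)(0.9457) = 0, so the state is separable.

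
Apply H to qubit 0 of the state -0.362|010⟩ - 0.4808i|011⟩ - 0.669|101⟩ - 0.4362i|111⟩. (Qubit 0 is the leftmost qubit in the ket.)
-0.4731|001⟩ - 0.256|010⟩ - 0.6484i|011⟩ + 0.4731|101⟩ - 0.256|110⟩ - 0.03154i|111⟩

H on qubit 0 mixes each pair of kets that differ only in qubit 0: amplitudes (a, b) of (|…0…⟩, |…1…⟩) become ((a + b)/√2, (a − b)/√2). Kets absent from the input have amplitude 0.
(|001⟩, |101⟩): (a, b) = (0, -0.669) → (-0.4731, 0.4731)
(|010⟩, |110⟩): (a, b) = (-0.362, 0) → (-0.256, -0.256)
(|011⟩, |111⟩): (a, b) = (-0.4808i, -0.4362i) → (-0.6484i, -0.03154i)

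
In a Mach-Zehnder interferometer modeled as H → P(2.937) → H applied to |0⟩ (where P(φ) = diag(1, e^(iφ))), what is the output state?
(0.01043 + 0.1016i)|0⟩ + (0.9896 - 0.1016i)|1⟩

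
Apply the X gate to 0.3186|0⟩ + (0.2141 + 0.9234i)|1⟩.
(0.2141 + 0.9234i)|0⟩ + 0.3186|1⟩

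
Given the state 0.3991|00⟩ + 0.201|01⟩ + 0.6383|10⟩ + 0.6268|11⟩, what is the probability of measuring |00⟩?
0.1593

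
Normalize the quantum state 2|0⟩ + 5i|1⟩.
0.3714|0⟩ + 0.9285i|1⟩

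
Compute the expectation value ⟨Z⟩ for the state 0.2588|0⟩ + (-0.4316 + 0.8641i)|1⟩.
-0.866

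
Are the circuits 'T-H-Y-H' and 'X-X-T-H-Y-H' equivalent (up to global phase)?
Yes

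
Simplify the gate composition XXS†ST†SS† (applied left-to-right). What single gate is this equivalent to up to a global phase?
T†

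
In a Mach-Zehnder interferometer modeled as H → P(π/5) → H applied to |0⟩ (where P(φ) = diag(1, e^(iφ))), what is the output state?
(0.9045 + 0.2939i)|0⟩ + (0.09549 - 0.2939i)|1⟩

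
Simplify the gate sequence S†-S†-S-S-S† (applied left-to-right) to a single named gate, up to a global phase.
S†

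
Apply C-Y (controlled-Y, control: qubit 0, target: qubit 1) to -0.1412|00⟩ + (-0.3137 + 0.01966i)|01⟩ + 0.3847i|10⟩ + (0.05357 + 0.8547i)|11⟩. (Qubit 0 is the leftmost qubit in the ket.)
-0.1412|00⟩ + (-0.3137 + 0.01966i)|01⟩ + (0.8547 - 0.05357i)|10⟩ - 0.3847|11⟩

C-Y leaves the control-|0⟩ kets |00⟩, |01⟩ unchanged and applies Y to qubit 1 on the control-|1⟩ pair (|10⟩, |11⟩).
Y = [[0, -i], [i, 0]].
With a = amp(|10⟩) = 0.3847i and b = amp(|11⟩) = (0.05357 + 0.8547i):
new amp(|10⟩) = (-i)·b = (0.8547 - 0.05357i)
new amp(|11⟩) = (i)·a = -0.3847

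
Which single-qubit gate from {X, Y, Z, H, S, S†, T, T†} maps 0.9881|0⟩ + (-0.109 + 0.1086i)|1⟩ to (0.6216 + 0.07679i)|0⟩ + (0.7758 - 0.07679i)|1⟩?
H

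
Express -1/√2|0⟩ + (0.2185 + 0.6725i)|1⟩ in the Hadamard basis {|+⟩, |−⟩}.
(-0.3455 + 0.4755i)|+⟩ + (-0.6545 - 0.4755i)|−⟩

With |ψ⟩ = α|0⟩ + β|1⟩, the Hadamard-basis coefficients are ⟨+|ψ⟩ = (α + β)/√2 and ⟨−|ψ⟩ = (α − β)/√2.
Here α = -1/√2, β = (0.2185 + 0.6725i): (α + β)/√2 = (-0.3455 + 0.4755i), (α − β)/√2 = (-0.6545 - 0.4755i).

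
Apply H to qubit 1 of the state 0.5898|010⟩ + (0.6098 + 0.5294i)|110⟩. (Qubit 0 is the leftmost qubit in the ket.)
0.4171|000⟩ - 0.4171|010⟩ + (0.4312 + 0.3743i)|100⟩ + (-0.4312 - 0.3743i)|110⟩

H on qubit 1 mixes each pair of kets that differ only in qubit 1: amplitudes (a, b) of (|…0…⟩, |…1…⟩) become ((a + b)/√2, (a − b)/√2). Kets absent from the input have amplitude 0.
(|000⟩, |010⟩): (a, b) = (0, 0.5898) → (0.4171, -0.4171)
(|100⟩, |110⟩): (a, b) = (0, (0.6098 + 0.5294i)) → ((0.4312 + 0.3743i), (-0.4312 - 0.3743i))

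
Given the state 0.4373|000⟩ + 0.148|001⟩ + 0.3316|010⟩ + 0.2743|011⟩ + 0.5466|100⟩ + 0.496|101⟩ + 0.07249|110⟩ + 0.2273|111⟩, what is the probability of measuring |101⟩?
0.246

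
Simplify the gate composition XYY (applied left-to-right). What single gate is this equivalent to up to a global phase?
X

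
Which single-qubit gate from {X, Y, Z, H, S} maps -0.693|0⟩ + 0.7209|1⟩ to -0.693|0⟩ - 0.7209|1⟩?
Z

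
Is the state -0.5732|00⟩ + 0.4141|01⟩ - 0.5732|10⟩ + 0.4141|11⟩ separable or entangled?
Separable

Writing the state as a|00⟩ + b|01⟩ + c|10⟩ + d|11⟩, it is a product state iff ad − bc = 0.
Here (a, b, c, d) = (-0.5732, 0.4141, -0.5732, 0.4141): ad − bc = (-0.5732)(0.4141) − (0.4141)(-0.5732) = 0, so the state is separable.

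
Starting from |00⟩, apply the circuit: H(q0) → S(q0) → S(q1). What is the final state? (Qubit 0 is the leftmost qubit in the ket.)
1/√2|00⟩ + (1/√2)i|10⟩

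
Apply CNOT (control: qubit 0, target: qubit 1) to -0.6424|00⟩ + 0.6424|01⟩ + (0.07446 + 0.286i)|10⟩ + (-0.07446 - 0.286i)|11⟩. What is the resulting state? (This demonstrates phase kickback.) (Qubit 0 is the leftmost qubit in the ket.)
-0.6424|00⟩ + 0.6424|01⟩ + (-0.07446 - 0.286i)|10⟩ + (0.07446 + 0.286i)|11⟩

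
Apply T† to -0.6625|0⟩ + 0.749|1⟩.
-0.6625|0⟩ + (0.5296 - 0.5296i)|1⟩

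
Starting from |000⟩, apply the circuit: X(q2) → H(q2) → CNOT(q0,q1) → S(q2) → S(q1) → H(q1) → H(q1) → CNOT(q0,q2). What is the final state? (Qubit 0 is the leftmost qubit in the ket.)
1/√2|000⟩ - (1/√2)i|001⟩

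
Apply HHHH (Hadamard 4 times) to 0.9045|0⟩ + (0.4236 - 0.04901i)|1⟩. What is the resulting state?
0.9045|0⟩ + (0.4236 - 0.04901i)|1⟩

H² = I, so an even number of Hadamards cancels: H^4 = I and the state is unchanged.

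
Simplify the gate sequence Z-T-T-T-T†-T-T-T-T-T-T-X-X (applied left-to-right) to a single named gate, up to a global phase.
Z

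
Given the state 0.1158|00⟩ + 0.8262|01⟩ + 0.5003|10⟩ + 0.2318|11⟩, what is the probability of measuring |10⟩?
0.2503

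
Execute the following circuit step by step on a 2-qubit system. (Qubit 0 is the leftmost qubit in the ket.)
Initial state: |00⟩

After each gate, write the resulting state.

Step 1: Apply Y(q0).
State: i|10⟩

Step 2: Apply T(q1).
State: i|10⟩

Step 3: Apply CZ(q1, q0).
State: i|10⟩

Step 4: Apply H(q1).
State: (1/√2)i|10⟩ + (1/√2)i|11⟩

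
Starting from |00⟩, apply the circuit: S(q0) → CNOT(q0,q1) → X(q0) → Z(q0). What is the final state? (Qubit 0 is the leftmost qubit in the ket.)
-|10⟩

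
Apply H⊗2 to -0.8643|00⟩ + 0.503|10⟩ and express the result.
-0.1807|00⟩ - 0.1807|01⟩ - 0.6837|10⟩ - 0.6837|11⟩

H⊗2 gives amp(|y⟩) = (1/2) Σ_x (−1)^(x·y) amp(|x⟩), where x·y is the number of positions in which both x and y have a 1.
|00⟩: (-0.8643 + 0.503)/2 = -0.1807
|01⟩: (-0.8643 + 0.503)/2 = -0.1807
|10⟩: (-0.8643 - 0.503)/2 = -0.6837
|11⟩: (-0.8643 - 0.503)/2 = -0.6837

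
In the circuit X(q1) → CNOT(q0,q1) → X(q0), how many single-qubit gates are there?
2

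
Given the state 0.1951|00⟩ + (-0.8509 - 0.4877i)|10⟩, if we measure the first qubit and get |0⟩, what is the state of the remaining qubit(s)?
|0⟩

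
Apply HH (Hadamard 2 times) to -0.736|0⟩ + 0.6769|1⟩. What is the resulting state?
-0.736|0⟩ + 0.6769|1⟩

H² = I, so an even number of Hadamards cancels: H^2 = I and the state is unchanged.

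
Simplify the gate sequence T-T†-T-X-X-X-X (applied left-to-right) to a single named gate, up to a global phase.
T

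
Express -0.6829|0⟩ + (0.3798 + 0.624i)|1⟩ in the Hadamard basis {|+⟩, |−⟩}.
(-0.2143 + 0.4412i)|+⟩ + (-0.7514 - 0.4412i)|−⟩

With |ψ⟩ = α|0⟩ + β|1⟩, the Hadamard-basis coefficients are ⟨+|ψ⟩ = (α + β)/√2 and ⟨−|ψ⟩ = (α − β)/√2.
Here α = -0.6829, β = (0.3798 + 0.624i): (α + β)/√2 = (-0.2143 + 0.4412i), (α − β)/√2 = (-0.7514 - 0.4412i).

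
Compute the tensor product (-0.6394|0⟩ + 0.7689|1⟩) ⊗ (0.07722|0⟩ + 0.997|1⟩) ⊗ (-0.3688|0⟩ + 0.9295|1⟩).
0.01821|000⟩ - 0.04589|001⟩ + 0.2351|010⟩ - 0.5925|011⟩ - 0.0219|100⟩ + 0.05519|101⟩ - 0.2827|110⟩ + 0.7125|111⟩

amp(|b₁b₂…⟩) = product of the factor amplitudes for bits b₁, b₂, …; only kets whose every factor amplitude is nonzero survive.
|000⟩: (-0.6394)(0.07722)(-0.3688) = 0.01821
|001⟩: (-0.6394)(0.07722)(0.9295) = -0.04589
|010⟩: (-0.6394)(0.997)(-0.3688) = 0.2351
|011⟩: (-0.6394)(0.997)(0.9295) = -0.5925
|100⟩: (0.7689)(0.07722)(-0.3688) = -0.0219
|101⟩: (0.7689)(0.07722)(0.9295) = 0.05519
|110⟩: (0.7689)(0.997)(-0.3688) = -0.2827
|111⟩: (0.7689)(0.997)(0.9295) = 0.7125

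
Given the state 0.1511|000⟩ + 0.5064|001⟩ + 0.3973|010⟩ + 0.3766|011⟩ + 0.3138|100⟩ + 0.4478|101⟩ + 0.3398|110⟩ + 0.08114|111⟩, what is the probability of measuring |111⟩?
0.006584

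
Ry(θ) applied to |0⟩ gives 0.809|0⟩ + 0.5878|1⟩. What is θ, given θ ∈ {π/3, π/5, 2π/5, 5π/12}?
2π/5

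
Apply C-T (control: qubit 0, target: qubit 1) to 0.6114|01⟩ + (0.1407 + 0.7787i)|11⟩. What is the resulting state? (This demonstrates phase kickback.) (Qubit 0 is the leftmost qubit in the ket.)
0.6114|01⟩ + (-0.4511 + 0.6501i)|11⟩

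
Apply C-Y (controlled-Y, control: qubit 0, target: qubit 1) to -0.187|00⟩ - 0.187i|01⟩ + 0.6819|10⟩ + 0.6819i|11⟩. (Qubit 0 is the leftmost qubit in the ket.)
-0.187|00⟩ - 0.187i|01⟩ + 0.6819|10⟩ + 0.6819i|11⟩

C-Y leaves the control-|0⟩ kets |00⟩, |01⟩ unchanged and applies Y to qubit 1 on the control-|1⟩ pair (|10⟩, |11⟩).
Y = [[0, -i], [i, 0]].
With a = amp(|10⟩) = 0.6819 and b = amp(|11⟩) = 0.6819i:
new amp(|10⟩) = (-i)·b = 0.6819
new amp(|11⟩) = (i)·a = 0.6819i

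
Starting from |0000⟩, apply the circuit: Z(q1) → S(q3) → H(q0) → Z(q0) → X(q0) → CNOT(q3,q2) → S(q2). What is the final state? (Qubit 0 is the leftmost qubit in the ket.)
-1/√2|0000⟩ + 1/√2|1000⟩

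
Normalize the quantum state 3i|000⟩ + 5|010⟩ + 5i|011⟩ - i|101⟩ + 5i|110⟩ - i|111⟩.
0.3235i|000⟩ + 0.5392|010⟩ + 0.5392i|011⟩ - 0.1078i|101⟩ + 0.5392i|110⟩ - 0.1078i|111⟩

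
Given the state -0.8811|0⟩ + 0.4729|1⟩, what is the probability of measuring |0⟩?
0.7763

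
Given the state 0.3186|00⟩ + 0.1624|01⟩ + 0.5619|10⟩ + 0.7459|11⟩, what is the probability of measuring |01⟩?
0.02637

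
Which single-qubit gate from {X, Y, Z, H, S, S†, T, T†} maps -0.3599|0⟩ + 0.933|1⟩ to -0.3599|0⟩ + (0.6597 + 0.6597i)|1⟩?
T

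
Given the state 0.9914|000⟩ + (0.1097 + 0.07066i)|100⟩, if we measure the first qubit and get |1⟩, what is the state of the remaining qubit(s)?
(0.8407 + 0.5415i)|00⟩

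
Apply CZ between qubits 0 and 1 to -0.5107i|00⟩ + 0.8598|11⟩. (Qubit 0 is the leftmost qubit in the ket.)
-0.5107i|00⟩ - 0.8598|11⟩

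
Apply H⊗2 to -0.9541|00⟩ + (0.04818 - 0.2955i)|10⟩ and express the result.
(-0.453 - 0.1478i)|00⟩ + (-0.453 - 0.1478i)|01⟩ + (-0.5011 + 0.1478i)|10⟩ + (-0.5011 + 0.1478i)|11⟩

H⊗2 gives amp(|y⟩) = (1/2) Σ_x (−1)^(x·y) amp(|x⟩), where x·y is the number of positions in which both x and y have a 1.
|00⟩: (-0.9541 + (0.04818 - 0.2955i))/2 = (-0.453 - 0.1478i)
|01⟩: (-0.9541 + (0.04818 - 0.2955i))/2 = (-0.453 - 0.1478i)
|10⟩: (-0.9541 - (0.04818 - 0.2955i))/2 = (-0.5011 + 0.1478i)
|11⟩: (-0.9541 - (0.04818 - 0.2955i))/2 = (-0.5011 + 0.1478i)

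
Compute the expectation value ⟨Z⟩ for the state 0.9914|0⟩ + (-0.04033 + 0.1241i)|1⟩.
0.9658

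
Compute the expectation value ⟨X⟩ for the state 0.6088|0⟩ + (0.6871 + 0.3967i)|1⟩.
0.8366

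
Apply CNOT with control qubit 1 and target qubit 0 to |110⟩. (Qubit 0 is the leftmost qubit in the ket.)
|010⟩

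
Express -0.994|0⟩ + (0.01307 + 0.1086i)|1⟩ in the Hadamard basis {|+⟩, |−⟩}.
(-0.6936 + 0.07679i)|+⟩ + (-0.7121 - 0.07679i)|−⟩

With |ψ⟩ = α|0⟩ + β|1⟩, the Hadamard-basis coefficients are ⟨+|ψ⟩ = (α + β)/√2 and ⟨−|ψ⟩ = (α − β)/√2.
Here α = -0.994, β = (0.01307 + 0.1086i): (α + β)/√2 = (-0.6936 + 0.07679i), (α − β)/√2 = (-0.7121 - 0.07679i).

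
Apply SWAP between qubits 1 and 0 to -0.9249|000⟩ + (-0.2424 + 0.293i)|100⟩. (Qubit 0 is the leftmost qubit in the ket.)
-0.9249|000⟩ + (-0.2424 + 0.293i)|010⟩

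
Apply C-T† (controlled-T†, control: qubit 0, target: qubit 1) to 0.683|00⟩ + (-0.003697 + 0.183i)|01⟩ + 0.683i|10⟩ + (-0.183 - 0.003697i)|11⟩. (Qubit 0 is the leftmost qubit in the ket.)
0.683|00⟩ + (-0.003697 + 0.183i)|01⟩ + 0.683i|10⟩ + (-0.132 + 0.1268i)|11⟩

C-T† leaves the control-|0⟩ kets |00⟩, |01⟩ unchanged and applies T† to qubit 1 on the control-|1⟩ pair (|10⟩, |11⟩).
T† = [[1, 0], [0, (1/√2 - (1/√2)i)]].
With a = amp(|10⟩) = 0.683i and b = amp(|11⟩) = (-0.183 - 0.003697i):
new amp(|10⟩) = (1)·a = 0.683i
new amp(|11⟩) = (1/√2 - (1/√2)i)·b = (-0.132 + 0.1268i)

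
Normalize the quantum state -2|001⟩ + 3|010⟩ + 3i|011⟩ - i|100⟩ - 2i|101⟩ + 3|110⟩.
-0.3333|001⟩ + 1/2|010⟩ + (1/2)i|011⟩ - 0.1667i|100⟩ - 0.3333i|101⟩ + 1/2|110⟩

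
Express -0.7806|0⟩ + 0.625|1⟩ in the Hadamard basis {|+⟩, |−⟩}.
-0.11|+⟩ - 0.9939|−⟩

With |ψ⟩ = α|0⟩ + β|1⟩, the Hadamard-basis coefficients are ⟨+|ψ⟩ = (α + β)/√2 and ⟨−|ψ⟩ = (α − β)/√2.
Here α = -0.7806, β = 0.625: (α + β)/√2 = -0.11, (α − β)/√2 = -0.9939.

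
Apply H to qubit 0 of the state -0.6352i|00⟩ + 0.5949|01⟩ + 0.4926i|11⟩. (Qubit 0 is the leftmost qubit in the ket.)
-0.4492i|00⟩ + (0.4207 + 0.3483i)|01⟩ - 0.4492i|10⟩ + (0.4207 - 0.3483i)|11⟩

H on qubit 0 mixes each pair of kets that differ only in qubit 0: amplitudes (a, b) of (|…0…⟩, |…1…⟩) become ((a + b)/√2, (a − b)/√2). Kets absent from the input have amplitude 0.
(|00⟩, |10⟩): (a, b) = (-0.6352i, 0) → (-0.4492i, -0.4492i)
(|01⟩, |11⟩): (a, b) = (0.5949, 0.4926i) → ((0.4207 + 0.3483i), (0.4207 - 0.3483i))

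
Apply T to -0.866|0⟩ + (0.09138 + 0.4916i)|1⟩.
-0.866|0⟩ + (-0.283 + 0.4122i)|1⟩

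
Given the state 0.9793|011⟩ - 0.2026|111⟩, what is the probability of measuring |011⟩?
0.959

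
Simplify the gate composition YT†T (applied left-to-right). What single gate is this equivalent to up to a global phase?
Y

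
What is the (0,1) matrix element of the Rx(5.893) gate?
-0.1939i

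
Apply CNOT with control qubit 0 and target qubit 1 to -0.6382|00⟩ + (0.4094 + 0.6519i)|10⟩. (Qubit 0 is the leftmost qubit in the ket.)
-0.6382|00⟩ + (0.4094 + 0.6519i)|11⟩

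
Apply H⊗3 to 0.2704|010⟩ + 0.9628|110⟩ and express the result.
0.436|000⟩ + 0.436|001⟩ - 0.436|010⟩ - 0.436|011⟩ - 0.2448|100⟩ - 0.2448|101⟩ + 0.2448|110⟩ + 0.2448|111⟩

H⊗3 gives amp(|y⟩) = (1/2√2) Σ_x (−1)^(x·y) amp(|x⟩), where x·y is the number of positions in which both x and y have a 1.
|000⟩: (0.2704 + 0.9628)/(2√2) = 0.436
|001⟩: (0.2704 + 0.9628)/(2√2) = 0.436
|010⟩: (-0.2704 - 0.9628)/(2√2) = -0.436
|011⟩: (-0.2704 - 0.9628)/(2√2) = -0.436
|100⟩: (0.2704 - 0.9628)/(2√2) = -0.2448
|101⟩: (0.2704 - 0.9628)/(2√2) = -0.2448
|110⟩: (-0.2704 + 0.9628)/(2√2) = 0.2448
|111⟩: (-0.2704 + 0.9628)/(2√2) = 0.2448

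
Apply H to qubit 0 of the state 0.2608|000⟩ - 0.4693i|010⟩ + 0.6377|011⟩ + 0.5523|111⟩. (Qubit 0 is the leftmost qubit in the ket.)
0.1844|000⟩ - 0.3318i|010⟩ + 0.8415|011⟩ + 0.1844|100⟩ - 0.3318i|110⟩ + 0.06039|111⟩

H on qubit 0 mixes each pair of kets that differ only in qubit 0: amplitudes (a, b) of (|…0…⟩, |…1…⟩) become ((a + b)/√2, (a − b)/√2). Kets absent from the input have amplitude 0.
(|000⟩, |100⟩): (a, b) = (0.2608, 0) → (0.1844, 0.1844)
(|010⟩, |110⟩): (a, b) = (-0.4693i, 0) → (-0.3318i, -0.3318i)
(|011⟩, |111⟩): (a, b) = (0.6377, 0.5523) → (0.8415, 0.06039)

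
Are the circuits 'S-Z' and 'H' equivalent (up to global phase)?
No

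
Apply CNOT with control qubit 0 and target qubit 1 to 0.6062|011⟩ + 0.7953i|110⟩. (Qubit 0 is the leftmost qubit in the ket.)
0.6062|011⟩ + 0.7953i|100⟩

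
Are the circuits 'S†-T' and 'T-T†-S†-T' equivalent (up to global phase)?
Yes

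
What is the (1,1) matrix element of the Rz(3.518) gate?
(-0.1871 + 0.9823i)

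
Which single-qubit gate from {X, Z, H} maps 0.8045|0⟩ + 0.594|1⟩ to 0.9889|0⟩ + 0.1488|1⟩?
H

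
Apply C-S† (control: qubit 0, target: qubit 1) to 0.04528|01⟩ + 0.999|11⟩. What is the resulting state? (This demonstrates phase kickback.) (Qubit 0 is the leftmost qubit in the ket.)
0.04528|01⟩ - 0.999i|11⟩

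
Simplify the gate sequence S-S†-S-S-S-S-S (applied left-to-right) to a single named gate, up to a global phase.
S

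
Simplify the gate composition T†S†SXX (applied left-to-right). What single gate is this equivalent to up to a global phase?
T†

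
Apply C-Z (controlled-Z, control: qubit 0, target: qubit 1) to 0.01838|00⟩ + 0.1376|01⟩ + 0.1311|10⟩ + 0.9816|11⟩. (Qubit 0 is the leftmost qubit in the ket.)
0.01838|00⟩ + 0.1376|01⟩ + 0.1311|10⟩ - 0.9816|11⟩

C-Z leaves the control-|0⟩ kets |00⟩, |01⟩ unchanged and applies Z to qubit 1 on the control-|1⟩ pair (|10⟩, |11⟩).
Z = [[1, 0], [0, -1]].
With a = amp(|10⟩) = 0.1311 and b = amp(|11⟩) = 0.9816:
new amp(|10⟩) = (1)·a = 0.1311
new amp(|11⟩) = (-1)·b = -0.9816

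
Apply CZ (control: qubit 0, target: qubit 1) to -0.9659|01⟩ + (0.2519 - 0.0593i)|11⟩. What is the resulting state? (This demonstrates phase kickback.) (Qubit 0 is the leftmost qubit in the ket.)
-0.9659|01⟩ + (-0.2519 + 0.0593i)|11⟩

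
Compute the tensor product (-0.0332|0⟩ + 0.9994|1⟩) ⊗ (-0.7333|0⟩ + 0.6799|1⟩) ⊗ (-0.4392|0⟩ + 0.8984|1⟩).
-0.01069|000⟩ + 0.02187|001⟩ + 0.009914|010⟩ - 0.02028|011⟩ + 0.3219|100⟩ - 0.6584|101⟩ - 0.2984|110⟩ + 0.6105|111⟩

amp(|b₁b₂…⟩) = product of the factor amplitudes for bits b₁, b₂, …; only kets whose every factor amplitude is nonzero survive.
|000⟩: (-0.0332)(-0.7333)(-0.4392) = -0.01069
|001⟩: (-0.0332)(-0.7333)(0.8984) = 0.02187
|010⟩: (-0.0332)(0.6799)(-0.4392) = 0.009914
|011⟩: (-0.0332)(0.6799)(0.8984) = -0.02028
|100⟩: (0.9994)(-0.7333)(-0.4392) = 0.3219
|101⟩: (0.9994)(-0.7333)(0.8984) = -0.6584
|110⟩: (0.9994)(0.6799)(-0.4392) = -0.2984
|111⟩: (0.9994)(0.6799)(0.8984) = 0.6105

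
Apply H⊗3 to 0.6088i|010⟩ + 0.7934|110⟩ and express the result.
(0.2805 + 0.2152i)|000⟩ + (0.2805 + 0.2152i)|001⟩ + (-0.2805 - 0.2152i)|010⟩ + (-0.2805 - 0.2152i)|011⟩ + (-0.2805 + 0.2152i)|100⟩ + (-0.2805 + 0.2152i)|101⟩ + (0.2805 - 0.2152i)|110⟩ + (0.2805 - 0.2152i)|111⟩

H⊗3 gives amp(|y⟩) = (1/2√2) Σ_x (−1)^(x·y) amp(|x⟩), where x·y is the number of positions in which both x and y have a 1.
|000⟩: (0.6088i + 0.7934)/(2√2) = (0.2805 + 0.2152i)
|001⟩: (0.6088i + 0.7934)/(2√2) = (0.2805 + 0.2152i)
|010⟩: (-0.6088i - 0.7934)/(2√2) = (-0.2805 - 0.2152i)
|011⟩: (-0.6088i - 0.7934)/(2√2) = (-0.2805 - 0.2152i)
|100⟩: (0.6088i - 0.7934)/(2√2) = (-0.2805 + 0.2152i)
|101⟩: (0.6088i - 0.7934)/(2√2) = (-0.2805 + 0.2152i)
|110⟩: (-0.6088i + 0.7934)/(2√2) = (0.2805 - 0.2152i)
|111⟩: (-0.6088i + 0.7934)/(2√2) = (0.2805 - 0.2152i)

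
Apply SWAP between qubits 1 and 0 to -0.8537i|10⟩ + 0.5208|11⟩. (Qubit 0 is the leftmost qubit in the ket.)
-0.8537i|01⟩ + 0.5208|11⟩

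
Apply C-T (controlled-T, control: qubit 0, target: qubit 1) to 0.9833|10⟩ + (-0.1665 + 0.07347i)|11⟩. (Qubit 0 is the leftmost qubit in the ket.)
0.9833|10⟩ + (-0.1697 - 0.06578i)|11⟩

C-T leaves the control-|0⟩ kets |00⟩, |01⟩ unchanged and applies T to qubit 1 on the control-|1⟩ pair (|10⟩, |11⟩).
T = [[1, 0], [0, (1/√2 + (1/√2)i)]].
With a = amp(|10⟩) = 0.9833 and b = amp(|11⟩) = (-0.1665 + 0.07347i):
new amp(|10⟩) = (1)·a = 0.9833
new amp(|11⟩) = (1/√2 + (1/√2)i)·b = (-0.1697 - 0.06578i)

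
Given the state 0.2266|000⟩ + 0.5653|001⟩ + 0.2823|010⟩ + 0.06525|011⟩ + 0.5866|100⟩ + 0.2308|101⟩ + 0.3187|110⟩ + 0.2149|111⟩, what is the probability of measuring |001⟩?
0.3196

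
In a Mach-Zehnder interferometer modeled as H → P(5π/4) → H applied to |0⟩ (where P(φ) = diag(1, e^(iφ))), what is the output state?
(0.1464 - (1/√8)i)|0⟩ + (0.8536 + (1/√8)i)|1⟩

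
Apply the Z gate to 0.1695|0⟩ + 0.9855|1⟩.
0.1695|0⟩ - 0.9855|1⟩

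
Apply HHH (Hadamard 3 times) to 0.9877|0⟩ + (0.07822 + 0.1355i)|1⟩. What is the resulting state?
(0.7537 + 0.09581i)|0⟩ + (0.6431 - 0.09581i)|1⟩

H² = I, so H^3 = H: a single Hadamard. With (a, b) = (0.9877, (0.07822 + 0.1355i)), H gives ((a + b)/√2, (a − b)/√2) = ((0.7537 + 0.09581i), (0.6431 - 0.09581i)).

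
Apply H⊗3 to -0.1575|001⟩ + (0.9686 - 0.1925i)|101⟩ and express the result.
(0.2868 - 0.06806i)|000⟩ + (-0.2868 + 0.06806i)|001⟩ + (0.2868 - 0.06806i)|010⟩ + (-0.2868 + 0.06806i)|011⟩ + (-0.3981 + 0.06806i)|100⟩ + (0.3981 - 0.06806i)|101⟩ + (-0.3981 + 0.06806i)|110⟩ + (0.3981 - 0.06806i)|111⟩

H⊗3 gives amp(|y⟩) = (1/2√2) Σ_x (−1)^(x·y) amp(|x⟩), where x·y is the number of positions in which both x and y have a 1.
|000⟩: (-0.1575 + (0.9686 - 0.1925i))/(2√2) = (0.2868 - 0.06806i)
|001⟩: (0.1575 - (0.9686 - 0.1925i))/(2√2) = (-0.2868 + 0.06806i)
|010⟩: (-0.1575 + (0.9686 - 0.1925i))/(2√2) = (0.2868 - 0.06806i)
|011⟩: (0.1575 - (0.9686 - 0.1925i))/(2√2) = (-0.2868 + 0.06806i)
|100⟩: (-0.1575 - (0.9686 - 0.1925i))/(2√2) = (-0.3981 + 0.06806i)
|101⟩: (0.1575 + (0.9686 - 0.1925i))/(2√2) = (0.3981 - 0.06806i)
|110⟩: (-0.1575 - (0.9686 - 0.1925i))/(2√2) = (-0.3981 + 0.06806i)
|111⟩: (0.1575 + (0.9686 - 0.1925i))/(2√2) = (0.3981 - 0.06806i)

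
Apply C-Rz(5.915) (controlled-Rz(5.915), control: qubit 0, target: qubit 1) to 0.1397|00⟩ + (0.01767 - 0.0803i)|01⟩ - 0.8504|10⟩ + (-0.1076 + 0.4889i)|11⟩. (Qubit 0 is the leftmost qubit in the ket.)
0.1397|00⟩ + (0.01767 - 0.0803i)|01⟩ + (0.836 + 0.1557i)|10⟩ + (0.01629 - 0.5003i)|11⟩

C-Rz(5.915) leaves the control-|0⟩ kets |00⟩, |01⟩ unchanged and applies Rz(5.915) to qubit 1 on the control-|1⟩ pair (|10⟩, |11⟩).
Rz(5.915) = [[e^(−iθ/2), 0], [0, e^(iθ/2)]] with e^(±iθ/2) = cos(θ/2) ± i·sin(θ/2); θ = 5.915, cos(θ/2) ≈ -0.983103, sin(θ/2) ≈ 0.183055.
With a = amp(|10⟩) = -0.8504 and b = amp(|11⟩) = (-0.1076 + 0.4889i):
new amp(|10⟩) = (-0.983103 - 0.183055i)·a = (0.836 + 0.1557i)
new amp(|11⟩) = (-0.983103 + 0.183055i)·b = (0.01629 - 0.5003i)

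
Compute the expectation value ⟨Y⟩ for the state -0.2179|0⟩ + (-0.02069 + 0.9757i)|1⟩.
-0.4252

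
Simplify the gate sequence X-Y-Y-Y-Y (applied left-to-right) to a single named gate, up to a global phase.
X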